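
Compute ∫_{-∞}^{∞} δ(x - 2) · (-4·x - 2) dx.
-10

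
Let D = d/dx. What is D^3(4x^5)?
240 x^{2}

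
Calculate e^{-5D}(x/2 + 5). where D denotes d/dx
\frac{x}{2} + \frac{5}{2}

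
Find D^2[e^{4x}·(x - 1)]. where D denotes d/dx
\left(16 x - 8\right) e^{4 x}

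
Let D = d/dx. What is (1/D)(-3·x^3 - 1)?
- \frac{3 x^{4}}{4} - x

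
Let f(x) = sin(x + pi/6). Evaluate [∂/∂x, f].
\cos{\left(x + \frac{\pi}{6} \right)}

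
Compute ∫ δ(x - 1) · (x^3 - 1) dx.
0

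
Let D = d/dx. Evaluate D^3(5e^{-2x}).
- 40 e^{- 2 x}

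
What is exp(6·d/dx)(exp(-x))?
e^{- x - 6}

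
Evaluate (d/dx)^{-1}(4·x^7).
\frac{x^{8}}{2}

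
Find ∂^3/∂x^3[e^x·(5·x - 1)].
\left(5 x + 14\right) e^{x}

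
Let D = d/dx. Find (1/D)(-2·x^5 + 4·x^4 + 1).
- \frac{x^{6}}{3} + \frac{4 x^{5}}{5} + x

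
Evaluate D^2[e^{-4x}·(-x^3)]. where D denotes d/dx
2 x \left(- 8 x^{2} + 12 x - 3\right) e^{- 4 x}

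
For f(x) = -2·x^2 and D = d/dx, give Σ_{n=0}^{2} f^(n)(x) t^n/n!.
- 2 t^{2} - 4 t x - 2 x^{2}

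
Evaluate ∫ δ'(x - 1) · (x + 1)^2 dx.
-4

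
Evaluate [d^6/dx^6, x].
6\frac{d^{5}}{dx^{5}}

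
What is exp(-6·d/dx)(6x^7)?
6 x^{7} - 252 x^{6} + 4536 x^{5} - 45360 x^{4} + 272160 x^{3} - 979776 x^{2} + 1959552 x - 1679616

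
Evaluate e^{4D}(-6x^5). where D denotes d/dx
- 6 x^{5} - 120 x^{4} - 960 x^{3} - 3840 x^{2} - 7680 x - 6144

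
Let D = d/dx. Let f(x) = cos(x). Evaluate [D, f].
- \sin{\left(x \right)}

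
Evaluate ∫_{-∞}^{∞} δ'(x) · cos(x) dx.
0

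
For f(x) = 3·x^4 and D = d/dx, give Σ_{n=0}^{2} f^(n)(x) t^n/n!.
3 x^{2} \left(6 t^{2} + 4 t x + x^{2}\right)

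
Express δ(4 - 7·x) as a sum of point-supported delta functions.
\frac{\delta(x - 4/7)}{7}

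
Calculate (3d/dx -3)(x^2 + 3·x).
- 3 x^{2} - 3 x + 9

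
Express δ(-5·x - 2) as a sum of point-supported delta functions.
\frac{\delta(x + 2/5)}{5}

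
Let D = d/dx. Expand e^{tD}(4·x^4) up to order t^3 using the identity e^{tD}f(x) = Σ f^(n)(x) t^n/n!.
4 x \left(4 t^{3} + 6 t^{2} x + 4 t x^{2} + x^{3}\right)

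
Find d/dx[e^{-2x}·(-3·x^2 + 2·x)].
2 \left(3 x^{2} - 5 x + 1\right) e^{- 2 x}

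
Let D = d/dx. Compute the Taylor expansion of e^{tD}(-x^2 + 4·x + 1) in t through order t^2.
- t^{2} - 2 t \left(x - 2\right) - x^{2} + 4 x + 1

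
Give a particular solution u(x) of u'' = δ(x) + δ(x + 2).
\frac{|x|}{2} + \frac{|x + 2|}{2}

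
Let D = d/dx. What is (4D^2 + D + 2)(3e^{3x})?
123 e^{3 x}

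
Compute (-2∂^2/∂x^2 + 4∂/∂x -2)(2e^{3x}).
- 16 e^{3 x}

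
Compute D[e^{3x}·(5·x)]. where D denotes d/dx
\left(15 x + 5\right) e^{3 x}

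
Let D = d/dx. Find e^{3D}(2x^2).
2 x^{2} + 12 x + 18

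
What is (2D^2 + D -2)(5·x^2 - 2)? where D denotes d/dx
- 10 x^{2} + 10 x + 24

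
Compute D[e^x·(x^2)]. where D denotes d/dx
x \left(x + 2\right) e^{x}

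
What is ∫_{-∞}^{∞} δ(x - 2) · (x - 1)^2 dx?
1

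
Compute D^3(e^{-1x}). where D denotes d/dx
- e^{- x}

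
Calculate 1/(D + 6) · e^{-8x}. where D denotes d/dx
- \frac{e^{- 8 x}}{2}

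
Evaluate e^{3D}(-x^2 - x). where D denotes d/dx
- x^{2} - 7 x - 12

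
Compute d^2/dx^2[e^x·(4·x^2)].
4 \left(x^{2} + 4 x + 2\right) e^{x}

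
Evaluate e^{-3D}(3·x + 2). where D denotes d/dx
3 x - 7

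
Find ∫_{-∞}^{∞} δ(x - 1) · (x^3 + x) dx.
2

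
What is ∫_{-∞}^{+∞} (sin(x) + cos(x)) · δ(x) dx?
1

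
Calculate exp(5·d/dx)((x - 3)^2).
x^{2} + 4 x + 4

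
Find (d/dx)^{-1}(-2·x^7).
- \frac{x^{8}}{4}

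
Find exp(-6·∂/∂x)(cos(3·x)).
\cos{\left(3 x - 18 \right)}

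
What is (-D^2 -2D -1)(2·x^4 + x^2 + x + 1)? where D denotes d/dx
- 2 x^{4} - 16 x^{3} - 25 x^{2} - 5 x - 5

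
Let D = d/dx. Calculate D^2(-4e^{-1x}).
- 4 e^{- x}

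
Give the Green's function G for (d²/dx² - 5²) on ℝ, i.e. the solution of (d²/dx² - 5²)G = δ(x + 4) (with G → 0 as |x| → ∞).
-\frac{e^{-5|x + 4|}}{10}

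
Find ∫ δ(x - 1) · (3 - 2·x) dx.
1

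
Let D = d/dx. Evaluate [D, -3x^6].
- 18 x^{5}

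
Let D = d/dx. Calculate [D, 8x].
8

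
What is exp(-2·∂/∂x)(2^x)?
2^{x - 2}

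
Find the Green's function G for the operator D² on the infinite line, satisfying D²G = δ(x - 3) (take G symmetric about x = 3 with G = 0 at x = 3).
\frac{|x - 3|}{2}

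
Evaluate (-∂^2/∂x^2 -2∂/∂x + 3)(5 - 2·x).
19 - 6 x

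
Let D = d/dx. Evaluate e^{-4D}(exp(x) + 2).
e^{x - 4} + 2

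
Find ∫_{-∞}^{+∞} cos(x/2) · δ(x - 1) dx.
\cos{\left(\frac{1}{2} \right)}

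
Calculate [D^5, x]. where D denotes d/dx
5D^{4}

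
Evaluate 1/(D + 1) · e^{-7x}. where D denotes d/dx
- \frac{e^{- 7 x}}{6}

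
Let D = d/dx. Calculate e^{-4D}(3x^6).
3 x^{6} - 72 x^{5} + 720 x^{4} - 3840 x^{3} + 11520 x^{2} - 18432 x + 12288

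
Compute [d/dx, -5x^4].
- 20 x^{3}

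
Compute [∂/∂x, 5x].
5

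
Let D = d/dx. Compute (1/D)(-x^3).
- \frac{x^{4}}{4}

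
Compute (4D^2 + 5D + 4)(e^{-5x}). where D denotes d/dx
79 e^{- 5 x}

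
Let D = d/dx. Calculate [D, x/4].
\frac{1}{4}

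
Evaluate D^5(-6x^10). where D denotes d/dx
- 181440 x^{5}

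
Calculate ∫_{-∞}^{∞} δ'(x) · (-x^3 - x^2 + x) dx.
-1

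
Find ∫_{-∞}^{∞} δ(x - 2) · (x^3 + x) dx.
10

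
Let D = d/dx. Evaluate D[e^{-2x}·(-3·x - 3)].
3 \left(2 x + 1\right) e^{- 2 x}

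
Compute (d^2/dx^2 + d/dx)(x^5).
5 x^{3} \left(x + 4\right)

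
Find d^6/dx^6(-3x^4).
0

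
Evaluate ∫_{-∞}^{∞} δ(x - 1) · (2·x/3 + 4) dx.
\frac{14}{3}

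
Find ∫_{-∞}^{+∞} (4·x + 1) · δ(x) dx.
1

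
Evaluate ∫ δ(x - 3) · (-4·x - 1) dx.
-13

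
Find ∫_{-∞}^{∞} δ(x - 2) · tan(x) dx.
\tan{\left(2 \right)}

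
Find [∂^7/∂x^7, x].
7\frac{d^{6}}{dx^{6}}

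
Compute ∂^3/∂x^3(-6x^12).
- 7920 x^{9}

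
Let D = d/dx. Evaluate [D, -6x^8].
- 48 x^{7}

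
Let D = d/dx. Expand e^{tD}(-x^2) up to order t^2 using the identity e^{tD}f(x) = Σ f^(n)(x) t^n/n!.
- t^{2} - 2 t x - x^{2}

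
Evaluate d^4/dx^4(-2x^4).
-48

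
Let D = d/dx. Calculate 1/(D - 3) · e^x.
- \frac{e^{x}}{2}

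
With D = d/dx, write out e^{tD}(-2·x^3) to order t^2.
2 x \left(- 3 t^{2} - 3 t x - x^{2}\right)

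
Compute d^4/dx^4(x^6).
360 x^{2}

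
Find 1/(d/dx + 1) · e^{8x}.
\frac{e^{8 x}}{9}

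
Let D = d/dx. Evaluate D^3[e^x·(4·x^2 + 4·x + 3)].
\left(4 x^{2} + 28 x + 39\right) e^{x}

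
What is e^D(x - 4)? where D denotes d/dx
x - 3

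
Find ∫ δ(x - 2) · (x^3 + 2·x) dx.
12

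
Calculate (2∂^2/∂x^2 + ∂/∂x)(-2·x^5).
10 x^{3} \left(- x - 8\right)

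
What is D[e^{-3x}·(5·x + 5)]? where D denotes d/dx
5 \left(- 3 x - 2\right) e^{- 3 x}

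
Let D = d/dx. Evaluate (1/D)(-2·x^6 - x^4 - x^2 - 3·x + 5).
- \frac{2 x^{7}}{7} - \frac{x^{5}}{5} - \frac{x^{3}}{3} - \frac{3 x^{2}}{2} + 5 x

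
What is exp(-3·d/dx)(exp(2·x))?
e^{2 x - 6}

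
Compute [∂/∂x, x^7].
7 x^{6}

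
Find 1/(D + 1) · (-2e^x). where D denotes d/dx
- e^{x}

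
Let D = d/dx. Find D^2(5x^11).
550 x^{9}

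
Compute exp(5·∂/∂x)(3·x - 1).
3 x + 14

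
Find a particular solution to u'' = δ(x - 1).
\frac{|x - 1|}{2}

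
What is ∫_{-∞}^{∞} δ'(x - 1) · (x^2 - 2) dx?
-2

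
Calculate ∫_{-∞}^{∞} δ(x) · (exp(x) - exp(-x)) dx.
0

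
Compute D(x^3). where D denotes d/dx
3 x^{2}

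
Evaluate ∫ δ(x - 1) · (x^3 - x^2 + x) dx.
1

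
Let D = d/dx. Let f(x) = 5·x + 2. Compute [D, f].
5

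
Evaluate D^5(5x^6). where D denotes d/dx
3600 x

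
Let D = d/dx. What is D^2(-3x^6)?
- 90 x^{4}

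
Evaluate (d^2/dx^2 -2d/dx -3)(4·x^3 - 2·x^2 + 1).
- 12 x^{3} - 18 x^{2} + 32 x - 7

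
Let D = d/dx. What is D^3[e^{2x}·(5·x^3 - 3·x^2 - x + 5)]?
\left(40 x^{3} + 156 x^{2} + 100 x + 22\right) e^{2 x}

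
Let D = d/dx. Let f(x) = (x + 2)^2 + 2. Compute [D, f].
2 x + 4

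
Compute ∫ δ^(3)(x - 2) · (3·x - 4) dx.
0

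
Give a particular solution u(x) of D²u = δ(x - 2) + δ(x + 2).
\frac{|x - 2|}{2} + \frac{|x + 2|}{2}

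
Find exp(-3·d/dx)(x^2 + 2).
x^{2} - 6 x + 11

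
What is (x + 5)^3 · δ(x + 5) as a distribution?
0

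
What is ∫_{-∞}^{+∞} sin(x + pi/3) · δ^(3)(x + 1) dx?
\sin{\left(\frac{\pi}{6} + 1 \right)}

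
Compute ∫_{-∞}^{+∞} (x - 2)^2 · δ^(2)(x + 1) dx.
2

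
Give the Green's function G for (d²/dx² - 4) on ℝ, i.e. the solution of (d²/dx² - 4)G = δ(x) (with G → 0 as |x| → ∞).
-\frac{e^{-2|x|}}{4}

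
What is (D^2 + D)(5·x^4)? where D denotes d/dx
20 x^{2} \left(x + 3\right)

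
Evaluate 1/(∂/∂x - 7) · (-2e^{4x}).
\frac{2 e^{4 x}}{3}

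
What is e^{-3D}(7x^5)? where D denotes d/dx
7 x^{5} - 105 x^{4} + 630 x^{3} - 1890 x^{2} + 2835 x - 1701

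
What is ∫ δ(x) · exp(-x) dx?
1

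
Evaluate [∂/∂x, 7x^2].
14 x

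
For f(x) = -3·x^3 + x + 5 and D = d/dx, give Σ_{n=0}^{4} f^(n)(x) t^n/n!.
- 3 t^{3} - 9 t^{2} x - t \left(9 x^{2} - 1\right) - 3 x^{3} + x + 5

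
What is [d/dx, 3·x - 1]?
3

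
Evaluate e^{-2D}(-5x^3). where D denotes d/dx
- 5 x^{3} + 30 x^{2} - 60 x + 40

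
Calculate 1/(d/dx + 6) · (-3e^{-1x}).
- \frac{3 e^{- x}}{5}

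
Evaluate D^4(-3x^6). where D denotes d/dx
- 1080 x^{2}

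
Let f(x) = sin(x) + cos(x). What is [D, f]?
- \sin{\left(x \right)} + \cos{\left(x \right)}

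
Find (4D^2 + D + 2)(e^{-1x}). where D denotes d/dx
5 e^{- x}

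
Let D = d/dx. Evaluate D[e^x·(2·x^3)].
2 x^{2} \left(x + 3\right) e^{x}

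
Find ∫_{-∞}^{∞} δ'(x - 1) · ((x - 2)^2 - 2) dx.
2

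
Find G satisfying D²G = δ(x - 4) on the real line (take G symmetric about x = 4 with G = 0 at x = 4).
\frac{|x - 4|}{2}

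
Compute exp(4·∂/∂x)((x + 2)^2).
x^{2} + 12 x + 36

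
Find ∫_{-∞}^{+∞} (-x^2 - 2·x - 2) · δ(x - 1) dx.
-5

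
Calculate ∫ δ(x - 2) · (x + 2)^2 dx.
16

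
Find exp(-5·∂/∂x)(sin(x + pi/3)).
\sin{\left(x - 5 + \frac{\pi}{3} \right)}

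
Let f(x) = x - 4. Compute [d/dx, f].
1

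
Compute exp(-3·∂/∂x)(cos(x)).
\cos{\left(x - 3 \right)}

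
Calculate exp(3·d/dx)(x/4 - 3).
\frac{x}{4} - \frac{9}{4}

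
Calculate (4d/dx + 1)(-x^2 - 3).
- x^{2} - 8 x - 3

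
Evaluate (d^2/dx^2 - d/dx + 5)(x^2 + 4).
5 x^{2} - 2 x + 22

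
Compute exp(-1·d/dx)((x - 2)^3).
x^{3} - 9 x^{2} + 27 x - 27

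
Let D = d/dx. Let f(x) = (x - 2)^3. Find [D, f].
3 \left(x - 2\right)^{2}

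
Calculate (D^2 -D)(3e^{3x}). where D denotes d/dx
18 e^{3 x}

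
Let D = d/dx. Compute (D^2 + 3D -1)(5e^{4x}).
135 e^{4 x}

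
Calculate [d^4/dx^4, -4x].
-16\frac{d^{3}}{dx^{3}}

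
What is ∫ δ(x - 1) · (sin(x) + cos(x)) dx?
\cos{\left(1 \right)} + \sin{\left(1 \right)}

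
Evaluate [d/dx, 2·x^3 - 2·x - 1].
6 x^{2} - 2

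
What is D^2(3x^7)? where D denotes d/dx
126 x^{5}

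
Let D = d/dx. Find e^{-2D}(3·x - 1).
3 x - 7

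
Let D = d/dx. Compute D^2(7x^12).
924 x^{10}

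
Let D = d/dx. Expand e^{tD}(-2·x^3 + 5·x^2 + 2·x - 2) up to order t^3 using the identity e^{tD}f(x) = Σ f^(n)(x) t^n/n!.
- 2 t^{3} + t^{2} \left(5 - 6 x\right) + 2 t \left(- 3 x^{2} + 5 x + 1\right) - 2 x^{3} + 5 x^{2} + 2 x - 2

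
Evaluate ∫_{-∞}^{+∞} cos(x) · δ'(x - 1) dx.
\sin{\left(1 \right)}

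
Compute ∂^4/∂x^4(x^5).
120 x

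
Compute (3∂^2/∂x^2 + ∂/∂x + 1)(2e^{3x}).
62 e^{3 x}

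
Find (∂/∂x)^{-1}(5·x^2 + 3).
\frac{5 x^{3}}{3} + 3 x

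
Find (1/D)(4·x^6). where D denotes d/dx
\frac{4 x^{7}}{7}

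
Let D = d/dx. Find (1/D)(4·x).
2 x^{2}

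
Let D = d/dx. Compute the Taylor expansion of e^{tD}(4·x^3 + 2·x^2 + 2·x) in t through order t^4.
4 t^{3} + 2 t^{2} \left(6 x + 1\right) + 2 t \left(6 x^{2} + 2 x + 1\right) + 4 x^{3} + 2 x^{2} + 2 x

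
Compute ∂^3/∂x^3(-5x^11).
- 4950 x^{8}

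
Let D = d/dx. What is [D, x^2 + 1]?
2 x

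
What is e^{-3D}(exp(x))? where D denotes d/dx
e^{x - 3}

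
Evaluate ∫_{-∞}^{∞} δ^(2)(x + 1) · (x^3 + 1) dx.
-6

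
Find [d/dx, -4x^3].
- 12 x^{2}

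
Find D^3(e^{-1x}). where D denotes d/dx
- e^{- x}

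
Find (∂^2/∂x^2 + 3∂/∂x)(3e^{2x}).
30 e^{2 x}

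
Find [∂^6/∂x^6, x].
6\frac{d^{5}}{dx^{5}}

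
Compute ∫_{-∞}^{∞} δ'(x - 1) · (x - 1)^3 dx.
0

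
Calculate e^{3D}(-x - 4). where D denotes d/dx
- x - 7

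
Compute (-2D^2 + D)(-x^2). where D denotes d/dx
4 - 2 x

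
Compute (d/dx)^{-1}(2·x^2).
\frac{2 x^{3}}{3}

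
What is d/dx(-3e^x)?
- 3 e^{x}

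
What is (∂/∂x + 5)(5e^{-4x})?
5 e^{- 4 x}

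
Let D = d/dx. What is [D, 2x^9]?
18 x^{8}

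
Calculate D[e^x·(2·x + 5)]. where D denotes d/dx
\left(2 x + 7\right) e^{x}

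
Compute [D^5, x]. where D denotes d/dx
5D^{4}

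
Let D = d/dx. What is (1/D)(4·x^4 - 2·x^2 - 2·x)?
\frac{4 x^{5}}{5} - \frac{2 x^{3}}{3} - x^{2}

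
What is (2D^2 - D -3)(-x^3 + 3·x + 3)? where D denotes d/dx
3 x^{3} + 3 x^{2} - 21 x - 12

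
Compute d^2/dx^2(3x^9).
216 x^{7}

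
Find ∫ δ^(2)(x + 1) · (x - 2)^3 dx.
-18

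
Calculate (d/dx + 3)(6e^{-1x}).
12 e^{- x}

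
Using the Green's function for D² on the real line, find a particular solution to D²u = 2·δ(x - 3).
|x - 3|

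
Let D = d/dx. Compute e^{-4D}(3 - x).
7 - x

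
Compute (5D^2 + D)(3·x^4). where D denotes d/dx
12 x^{2} \left(x + 15\right)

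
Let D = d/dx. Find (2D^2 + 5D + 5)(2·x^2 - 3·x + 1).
10 x^{2} + 5 x - 2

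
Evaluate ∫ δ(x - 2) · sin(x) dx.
\sin{\left(2 \right)}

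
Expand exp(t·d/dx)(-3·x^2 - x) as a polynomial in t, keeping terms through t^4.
- 3 t^{2} - t \left(6 x + 1\right) - 3 x^{2} - x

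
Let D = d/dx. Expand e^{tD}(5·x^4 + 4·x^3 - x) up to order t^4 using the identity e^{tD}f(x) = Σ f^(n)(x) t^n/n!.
5 t^{4} + t^{3} \left(20 x + 4\right) + 6 t^{2} x \left(5 x + 2\right) + t \left(20 x^{3} + 12 x^{2} - 1\right) + 5 x^{4} + 4 x^{3} - x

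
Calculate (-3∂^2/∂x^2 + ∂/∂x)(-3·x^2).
18 - 6 x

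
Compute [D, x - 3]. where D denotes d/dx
1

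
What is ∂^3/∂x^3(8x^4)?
192 x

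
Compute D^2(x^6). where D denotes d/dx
30 x^{4}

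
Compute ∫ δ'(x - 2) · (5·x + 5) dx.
-5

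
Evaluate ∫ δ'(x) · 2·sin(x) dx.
-2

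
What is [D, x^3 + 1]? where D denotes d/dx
3 x^{2}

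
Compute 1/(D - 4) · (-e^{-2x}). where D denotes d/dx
\frac{e^{- 2 x}}{6}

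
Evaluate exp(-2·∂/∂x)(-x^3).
- x^{3} + 6 x^{2} - 12 x + 8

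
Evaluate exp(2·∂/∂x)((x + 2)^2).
x^{2} + 8 x + 16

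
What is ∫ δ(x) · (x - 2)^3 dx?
-8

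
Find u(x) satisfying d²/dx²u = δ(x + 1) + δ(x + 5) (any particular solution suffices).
\frac{|x + 1|}{2} + \frac{|x + 5|}{2}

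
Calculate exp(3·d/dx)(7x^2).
7 x^{2} + 42 x + 63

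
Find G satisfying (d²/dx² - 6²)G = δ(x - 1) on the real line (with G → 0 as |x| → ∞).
-\frac{e^{-6|x - 1|}}{12}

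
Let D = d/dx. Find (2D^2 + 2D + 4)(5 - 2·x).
16 - 8 x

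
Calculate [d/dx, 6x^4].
24 x^{3}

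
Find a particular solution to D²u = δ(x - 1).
\frac{|x - 1|}{2}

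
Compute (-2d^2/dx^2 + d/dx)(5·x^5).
25 x^{3} \left(x - 8\right)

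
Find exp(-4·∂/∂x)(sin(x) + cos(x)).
\sqrt{2} \cos{\left(- x + \frac{\pi}{4} + 4 \right)}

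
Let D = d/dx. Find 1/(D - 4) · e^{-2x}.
- \frac{e^{- 2 x}}{6}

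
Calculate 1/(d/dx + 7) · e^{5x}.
\frac{e^{5 x}}{12}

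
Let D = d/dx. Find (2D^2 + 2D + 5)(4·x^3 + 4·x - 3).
20 x^{3} + 24 x^{2} + 68 x - 7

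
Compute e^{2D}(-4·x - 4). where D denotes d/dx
- 4 x - 12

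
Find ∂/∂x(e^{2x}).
2 e^{2 x}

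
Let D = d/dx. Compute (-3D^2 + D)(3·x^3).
9 x \left(x - 6\right)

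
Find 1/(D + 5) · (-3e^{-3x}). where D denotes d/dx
- \frac{3 e^{- 3 x}}{2}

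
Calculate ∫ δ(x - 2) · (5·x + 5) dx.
15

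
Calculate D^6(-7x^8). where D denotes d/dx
- 141120 x^{2}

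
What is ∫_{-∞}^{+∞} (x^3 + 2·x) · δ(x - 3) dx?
33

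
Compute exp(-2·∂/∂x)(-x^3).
- x^{3} + 6 x^{2} - 12 x + 8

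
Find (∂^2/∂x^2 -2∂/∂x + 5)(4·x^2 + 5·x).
20 x^{2} + 9 x - 2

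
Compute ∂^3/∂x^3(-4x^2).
0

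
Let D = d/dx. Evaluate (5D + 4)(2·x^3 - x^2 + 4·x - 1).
8 x^{3} + 26 x^{2} + 6 x + 16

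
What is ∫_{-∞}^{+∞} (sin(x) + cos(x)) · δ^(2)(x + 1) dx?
- \cos{\left(1 \right)} + \sin{\left(1 \right)}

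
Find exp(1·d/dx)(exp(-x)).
e^{- x - 1}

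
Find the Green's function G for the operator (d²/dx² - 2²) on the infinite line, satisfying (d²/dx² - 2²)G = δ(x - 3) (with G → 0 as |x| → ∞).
-\frac{e^{-2|x - 3|}}{4}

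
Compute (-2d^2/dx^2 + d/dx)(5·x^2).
10 x - 20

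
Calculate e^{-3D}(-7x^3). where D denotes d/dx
- 7 x^{3} + 63 x^{2} - 189 x + 189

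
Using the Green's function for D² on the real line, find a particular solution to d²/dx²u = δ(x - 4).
\frac{|x - 4|}{2}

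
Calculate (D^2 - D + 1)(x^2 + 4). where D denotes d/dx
x^{2} - 2 x + 6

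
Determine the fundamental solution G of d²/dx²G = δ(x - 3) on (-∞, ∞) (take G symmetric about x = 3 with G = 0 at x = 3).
\frac{|x - 3|}{2}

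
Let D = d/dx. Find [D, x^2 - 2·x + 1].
2 x - 2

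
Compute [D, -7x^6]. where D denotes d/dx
- 42 x^{5}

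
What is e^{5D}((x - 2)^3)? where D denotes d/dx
x^{3} + 9 x^{2} + 27 x + 27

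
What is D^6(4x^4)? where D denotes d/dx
0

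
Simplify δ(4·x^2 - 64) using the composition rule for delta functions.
\frac{\delta(x - 4) + \delta(x + 4)}{32}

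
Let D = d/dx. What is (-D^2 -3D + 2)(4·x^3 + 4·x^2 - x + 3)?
8 x^{3} - 28 x^{2} - 50 x + 1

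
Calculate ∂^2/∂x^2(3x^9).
216 x^{7}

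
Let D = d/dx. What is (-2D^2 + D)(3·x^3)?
9 x \left(x - 4\right)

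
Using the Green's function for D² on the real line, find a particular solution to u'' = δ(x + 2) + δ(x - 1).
\frac{|x + 2|}{2} + \frac{|x - 1|}{2}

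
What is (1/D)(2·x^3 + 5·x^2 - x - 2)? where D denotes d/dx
\frac{x^{4}}{2} + \frac{5 x^{3}}{3} - \frac{x^{2}}{2} - 2 x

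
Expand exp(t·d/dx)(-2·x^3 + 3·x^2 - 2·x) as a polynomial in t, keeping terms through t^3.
- 2 t^{3} - t^{2} \left(6 x - 3\right) - 2 t \left(3 x^{2} - 3 x + 1\right) - 2 x^{3} + 3 x^{2} - 2 x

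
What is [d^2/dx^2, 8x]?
16\frac{d}{dx}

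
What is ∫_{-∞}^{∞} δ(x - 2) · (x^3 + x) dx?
10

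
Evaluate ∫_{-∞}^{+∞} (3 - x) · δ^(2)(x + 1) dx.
0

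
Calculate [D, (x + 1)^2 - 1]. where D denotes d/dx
2 x + 2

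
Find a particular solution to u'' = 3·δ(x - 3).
\frac{3|x - 3|}{2}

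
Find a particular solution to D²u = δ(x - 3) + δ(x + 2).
\frac{|x - 3|}{2} + \frac{|x + 2|}{2}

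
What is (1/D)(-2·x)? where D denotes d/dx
- x^{2}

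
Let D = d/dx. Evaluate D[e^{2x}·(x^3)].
x^{2} \left(2 x + 3\right) e^{2 x}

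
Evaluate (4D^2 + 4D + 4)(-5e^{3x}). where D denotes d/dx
- 260 e^{3 x}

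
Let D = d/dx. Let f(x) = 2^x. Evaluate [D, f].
2^{x} \log{\left(2 \right)}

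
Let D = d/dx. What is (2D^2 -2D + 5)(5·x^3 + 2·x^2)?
25 x^{3} - 20 x^{2} + 52 x + 8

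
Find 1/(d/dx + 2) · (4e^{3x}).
\frac{4 e^{3 x}}{5}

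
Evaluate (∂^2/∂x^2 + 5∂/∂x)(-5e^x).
- 30 e^{x}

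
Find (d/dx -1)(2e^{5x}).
8 e^{5 x}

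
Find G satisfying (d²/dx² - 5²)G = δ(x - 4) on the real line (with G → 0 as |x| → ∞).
-\frac{e^{-5|x - 4|}}{10}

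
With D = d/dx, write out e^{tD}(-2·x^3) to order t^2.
2 x \left(- 3 t^{2} - 3 t x - x^{2}\right)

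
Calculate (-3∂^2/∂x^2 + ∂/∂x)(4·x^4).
16 x^{2} \left(x - 9\right)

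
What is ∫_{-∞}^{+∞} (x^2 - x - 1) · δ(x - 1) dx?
-1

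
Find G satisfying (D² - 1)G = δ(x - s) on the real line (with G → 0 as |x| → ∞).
-\frac{e^{-|x-s|}}{2}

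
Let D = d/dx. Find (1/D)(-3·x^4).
- \frac{3 x^{5}}{5}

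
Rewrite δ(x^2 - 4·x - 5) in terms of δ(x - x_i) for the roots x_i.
\frac{\delta(x + 1) + \delta(x - 5)}{6}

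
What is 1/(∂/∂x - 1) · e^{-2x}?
- \frac{e^{- 2 x}}{3}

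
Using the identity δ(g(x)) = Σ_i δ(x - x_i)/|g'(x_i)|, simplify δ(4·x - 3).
\frac{\delta(x - 3/4)}{4}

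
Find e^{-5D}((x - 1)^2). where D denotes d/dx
x^{2} - 12 x + 36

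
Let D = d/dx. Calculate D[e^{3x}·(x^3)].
3 x^{2} \left(x + 1\right) e^{3 x}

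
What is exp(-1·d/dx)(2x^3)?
2 x^{3} - 6 x^{2} + 6 x - 2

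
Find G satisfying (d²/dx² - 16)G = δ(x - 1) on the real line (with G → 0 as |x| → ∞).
-\frac{e^{-4|x - 1|}}{8}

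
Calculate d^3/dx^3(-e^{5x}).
- 125 e^{5 x}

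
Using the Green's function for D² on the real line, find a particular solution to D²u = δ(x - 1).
\frac{|x - 1|}{2}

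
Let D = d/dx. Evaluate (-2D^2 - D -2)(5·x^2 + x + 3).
- 10 x^{2} - 12 x - 27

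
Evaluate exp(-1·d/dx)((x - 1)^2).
x^{2} - 4 x + 4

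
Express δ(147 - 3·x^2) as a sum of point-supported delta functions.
\frac{\delta(x - 7) + \delta(x + 7)}{42}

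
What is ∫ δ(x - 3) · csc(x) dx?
\csc{\left(3 \right)}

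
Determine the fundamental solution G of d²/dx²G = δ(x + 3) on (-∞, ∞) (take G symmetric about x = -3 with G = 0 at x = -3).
\frac{|x + 3|}{2}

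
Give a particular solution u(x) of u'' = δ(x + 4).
\frac{|x + 4|}{2}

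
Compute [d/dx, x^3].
3 x^{2}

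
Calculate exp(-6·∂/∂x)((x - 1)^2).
x^{2} - 14 x + 49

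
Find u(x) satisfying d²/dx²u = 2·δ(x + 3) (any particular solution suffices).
|x + 3|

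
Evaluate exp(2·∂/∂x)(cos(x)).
\cos{\left(x + 2 \right)}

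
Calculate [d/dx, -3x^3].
- 9 x^{2}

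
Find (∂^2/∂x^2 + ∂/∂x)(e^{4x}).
20 e^{4 x}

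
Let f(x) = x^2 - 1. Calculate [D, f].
2 x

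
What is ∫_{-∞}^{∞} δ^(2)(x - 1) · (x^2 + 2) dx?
2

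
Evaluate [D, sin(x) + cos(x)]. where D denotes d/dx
- \sin{\left(x \right)} + \cos{\left(x \right)}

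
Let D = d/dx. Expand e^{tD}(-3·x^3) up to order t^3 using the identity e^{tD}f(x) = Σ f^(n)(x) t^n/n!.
- 3 t^{3} - 9 t^{2} x - 9 t x^{2} - 3 x^{3}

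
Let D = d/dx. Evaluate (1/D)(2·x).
x^{2}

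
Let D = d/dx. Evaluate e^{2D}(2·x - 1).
2 x + 3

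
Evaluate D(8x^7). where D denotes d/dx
56 x^{6}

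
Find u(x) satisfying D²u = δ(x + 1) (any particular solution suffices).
\frac{|x + 1|}{2}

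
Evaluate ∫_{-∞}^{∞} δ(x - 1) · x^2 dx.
1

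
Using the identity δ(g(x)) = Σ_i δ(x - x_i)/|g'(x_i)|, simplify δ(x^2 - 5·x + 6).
\frac{\delta(x - 2) + \delta(x - 3)}{1}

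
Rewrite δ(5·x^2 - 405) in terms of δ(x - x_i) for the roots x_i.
\frac{\delta(x - 9) + \delta(x + 9)}{90}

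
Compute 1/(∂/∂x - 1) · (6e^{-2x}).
- 2 e^{- 2 x}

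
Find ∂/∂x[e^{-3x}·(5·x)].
5 \left(1 - 3 x\right) e^{- 3 x}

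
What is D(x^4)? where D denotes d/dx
4 x^{3}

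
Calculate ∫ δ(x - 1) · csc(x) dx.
\csc{\left(1 \right)}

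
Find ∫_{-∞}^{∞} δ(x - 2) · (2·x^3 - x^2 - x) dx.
10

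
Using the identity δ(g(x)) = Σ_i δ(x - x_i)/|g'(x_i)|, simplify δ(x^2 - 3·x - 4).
\frac{\delta(x + 1) + \delta(x - 4)}{5}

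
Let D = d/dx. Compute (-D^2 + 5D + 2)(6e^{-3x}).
- 132 e^{- 3 x}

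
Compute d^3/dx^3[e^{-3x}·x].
27 \left(1 - x\right) e^{- 3 x}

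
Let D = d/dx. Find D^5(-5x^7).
- 12600 x^{2}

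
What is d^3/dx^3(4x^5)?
240 x^{2}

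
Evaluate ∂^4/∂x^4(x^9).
3024 x^{5}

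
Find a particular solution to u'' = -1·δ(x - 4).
-\frac{|x - 4|}{2}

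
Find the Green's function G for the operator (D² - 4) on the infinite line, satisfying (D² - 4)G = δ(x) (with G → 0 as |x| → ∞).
-\frac{e^{-2|x|}}{4}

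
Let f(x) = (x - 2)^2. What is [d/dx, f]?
2 x - 4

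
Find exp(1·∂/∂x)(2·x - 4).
2 x - 2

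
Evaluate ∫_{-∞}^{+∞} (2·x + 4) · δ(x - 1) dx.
6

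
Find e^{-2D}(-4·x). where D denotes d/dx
8 - 4 x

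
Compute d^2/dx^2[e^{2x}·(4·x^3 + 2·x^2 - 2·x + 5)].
\left(16 x^{3} + 56 x^{2} + 32 x + 16\right) e^{2 x}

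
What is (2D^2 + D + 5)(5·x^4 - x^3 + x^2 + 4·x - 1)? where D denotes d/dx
25 x^{4} + 15 x^{3} + 122 x^{2} + 10 x + 3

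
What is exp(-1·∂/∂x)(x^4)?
x^{4} - 4 x^{3} + 6 x^{2} - 4 x + 1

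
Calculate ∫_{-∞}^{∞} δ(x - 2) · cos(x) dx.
\cos{\left(2 \right)}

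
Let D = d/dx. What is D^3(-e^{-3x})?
27 e^{- 3 x}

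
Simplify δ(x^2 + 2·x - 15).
\frac{\delta(x - 3) + \delta(x + 5)}{8}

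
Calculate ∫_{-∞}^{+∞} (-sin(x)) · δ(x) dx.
0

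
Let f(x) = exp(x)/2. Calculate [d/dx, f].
\frac{e^{x}}{2}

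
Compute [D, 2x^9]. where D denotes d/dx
18 x^{8}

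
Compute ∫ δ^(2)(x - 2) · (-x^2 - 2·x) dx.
-2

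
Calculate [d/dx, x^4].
4 x^{3}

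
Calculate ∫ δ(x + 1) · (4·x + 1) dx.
-3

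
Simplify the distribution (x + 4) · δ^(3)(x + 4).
-3\delta^{(2)}(x + 4)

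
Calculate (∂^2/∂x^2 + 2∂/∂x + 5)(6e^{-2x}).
30 e^{- 2 x}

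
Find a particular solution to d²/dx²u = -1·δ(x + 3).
-\frac{|x + 3|}{2}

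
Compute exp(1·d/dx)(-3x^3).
- 3 x^{3} - 9 x^{2} - 9 x - 3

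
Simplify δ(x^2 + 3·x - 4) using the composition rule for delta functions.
\frac{\delta(x + 4) + \delta(x - 1)}{5}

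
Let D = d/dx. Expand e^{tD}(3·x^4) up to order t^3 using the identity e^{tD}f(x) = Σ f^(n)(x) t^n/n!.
3 x \left(4 t^{3} + 6 t^{2} x + 4 t x^{2} + x^{3}\right)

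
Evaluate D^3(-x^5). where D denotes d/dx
- 60 x^{2}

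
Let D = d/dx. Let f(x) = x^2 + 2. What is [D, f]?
2 x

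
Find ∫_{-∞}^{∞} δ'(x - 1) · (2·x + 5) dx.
-2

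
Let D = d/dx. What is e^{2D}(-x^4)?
- x^{4} - 8 x^{3} - 24 x^{2} - 32 x - 16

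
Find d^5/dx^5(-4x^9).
- 60480 x^{4}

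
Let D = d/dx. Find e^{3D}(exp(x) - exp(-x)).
2 \sinh{\left(x + 3 \right)}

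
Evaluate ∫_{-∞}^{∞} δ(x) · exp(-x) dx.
1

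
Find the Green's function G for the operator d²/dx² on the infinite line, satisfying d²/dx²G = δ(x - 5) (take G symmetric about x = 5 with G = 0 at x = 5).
\frac{|x - 5|}{2}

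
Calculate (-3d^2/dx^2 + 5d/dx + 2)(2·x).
4 x + 10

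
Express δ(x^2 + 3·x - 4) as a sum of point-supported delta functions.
\frac{\delta(x - 1) + \delta(x + 4)}{5}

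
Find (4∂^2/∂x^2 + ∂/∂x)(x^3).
3 x \left(x + 8\right)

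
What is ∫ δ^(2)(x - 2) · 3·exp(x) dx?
3 e^{2}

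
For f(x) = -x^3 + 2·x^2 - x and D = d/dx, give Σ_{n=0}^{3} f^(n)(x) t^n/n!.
- t^{3} - t^{2} \left(3 x - 2\right) - t \left(3 x^{2} - 4 x + 1\right) - x^{3} + 2 x^{2} - x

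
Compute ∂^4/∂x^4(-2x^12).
- 23760 x^{8}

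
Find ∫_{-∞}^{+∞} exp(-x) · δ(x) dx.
1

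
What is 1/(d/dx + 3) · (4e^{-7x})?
- e^{- 7 x}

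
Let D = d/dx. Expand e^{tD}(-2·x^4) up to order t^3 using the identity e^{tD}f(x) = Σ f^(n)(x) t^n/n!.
2 x \left(- 4 t^{3} - 6 t^{2} x - 4 t x^{2} - x^{3}\right)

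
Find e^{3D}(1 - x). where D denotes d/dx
- x - 2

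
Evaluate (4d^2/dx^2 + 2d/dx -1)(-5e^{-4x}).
- 275 e^{- 4 x}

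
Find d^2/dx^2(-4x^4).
- 48 x^{2}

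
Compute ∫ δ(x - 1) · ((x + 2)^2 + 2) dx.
11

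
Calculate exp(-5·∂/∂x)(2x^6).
2 x^{6} - 60 x^{5} + 750 x^{4} - 5000 x^{3} + 18750 x^{2} - 37500 x + 31250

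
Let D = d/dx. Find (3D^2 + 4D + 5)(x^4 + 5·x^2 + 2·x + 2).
5 x^{4} + 16 x^{3} + 61 x^{2} + 50 x + 48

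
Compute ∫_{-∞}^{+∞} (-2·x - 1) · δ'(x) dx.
2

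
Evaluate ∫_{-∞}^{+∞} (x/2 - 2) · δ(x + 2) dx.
-3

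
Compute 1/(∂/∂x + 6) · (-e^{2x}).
- \frac{e^{2 x}}{8}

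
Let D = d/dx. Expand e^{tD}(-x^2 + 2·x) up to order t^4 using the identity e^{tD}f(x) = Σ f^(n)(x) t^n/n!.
- t^{2} - 2 t \left(x - 1\right) - x^{2} + 2 x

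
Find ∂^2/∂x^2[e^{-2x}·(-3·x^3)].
6 x \left(- 2 x^{2} + 6 x - 3\right) e^{- 2 x}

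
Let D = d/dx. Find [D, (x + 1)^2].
2 x + 2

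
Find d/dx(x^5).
5 x^{4}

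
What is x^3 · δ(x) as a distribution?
0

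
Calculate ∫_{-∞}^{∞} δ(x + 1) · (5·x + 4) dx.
-1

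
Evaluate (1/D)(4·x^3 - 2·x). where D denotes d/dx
x^{4} - x^{2}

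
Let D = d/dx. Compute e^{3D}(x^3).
x^{3} + 9 x^{2} + 27 x + 27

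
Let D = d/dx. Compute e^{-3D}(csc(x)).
\csc{\left(x - 3 \right)}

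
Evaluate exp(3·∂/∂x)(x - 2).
x + 1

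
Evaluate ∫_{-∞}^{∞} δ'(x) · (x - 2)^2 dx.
4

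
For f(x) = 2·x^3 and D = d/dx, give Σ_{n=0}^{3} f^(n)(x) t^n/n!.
2 t^{3} + 6 t^{2} x + 6 t x^{2} + 2 x^{3}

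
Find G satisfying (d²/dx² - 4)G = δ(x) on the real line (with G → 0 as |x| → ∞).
-\frac{e^{-2|x|}}{4}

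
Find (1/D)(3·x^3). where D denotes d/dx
\frac{3 x^{4}}{4}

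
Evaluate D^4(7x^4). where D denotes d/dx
168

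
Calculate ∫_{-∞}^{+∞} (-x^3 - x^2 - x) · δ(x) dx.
0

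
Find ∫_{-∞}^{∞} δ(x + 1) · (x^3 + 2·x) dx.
-3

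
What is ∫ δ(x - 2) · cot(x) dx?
\cot{\left(2 \right)}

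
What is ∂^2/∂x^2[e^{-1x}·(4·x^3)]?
4 x \left(x^{2} - 6 x + 6\right) e^{- x}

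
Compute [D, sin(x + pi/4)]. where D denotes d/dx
\cos{\left(x + \frac{\pi}{4} \right)}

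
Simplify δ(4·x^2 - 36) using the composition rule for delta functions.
\frac{\delta(x - 3) + \delta(x + 3)}{24}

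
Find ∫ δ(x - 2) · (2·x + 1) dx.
5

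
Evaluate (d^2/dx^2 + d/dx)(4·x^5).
20 x^{3} \left(x + 4\right)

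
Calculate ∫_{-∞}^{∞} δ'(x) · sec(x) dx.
0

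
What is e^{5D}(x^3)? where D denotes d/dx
x^{3} + 15 x^{2} + 75 x + 125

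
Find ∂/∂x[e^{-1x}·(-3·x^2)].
3 x \left(x - 2\right) e^{- x}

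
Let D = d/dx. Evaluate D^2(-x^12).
- 132 x^{10}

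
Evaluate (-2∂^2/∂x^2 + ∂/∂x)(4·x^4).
16 x^{2} \left(x - 6\right)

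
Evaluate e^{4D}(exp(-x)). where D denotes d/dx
e^{- x - 4}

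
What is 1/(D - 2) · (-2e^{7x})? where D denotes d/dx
- \frac{2 e^{7 x}}{5}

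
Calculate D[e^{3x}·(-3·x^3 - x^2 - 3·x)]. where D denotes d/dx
\left(- 9 x^{3} - 12 x^{2} - 11 x - 3\right) e^{3 x}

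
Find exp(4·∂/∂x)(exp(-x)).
e^{- x - 4}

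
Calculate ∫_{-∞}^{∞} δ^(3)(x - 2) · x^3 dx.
-6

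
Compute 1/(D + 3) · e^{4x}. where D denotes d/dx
\frac{e^{4 x}}{7}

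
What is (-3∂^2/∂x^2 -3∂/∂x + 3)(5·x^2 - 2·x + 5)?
15 x^{2} - 36 x - 9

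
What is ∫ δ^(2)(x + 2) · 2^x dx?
\frac{\log{\left(2 \right)}^{2}}{4}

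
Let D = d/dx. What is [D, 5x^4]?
20 x^{3}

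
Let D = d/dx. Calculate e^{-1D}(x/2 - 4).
\frac{x}{2} - \frac{9}{2}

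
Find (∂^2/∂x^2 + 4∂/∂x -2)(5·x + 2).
16 - 10 x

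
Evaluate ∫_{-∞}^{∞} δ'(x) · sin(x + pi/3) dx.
- \frac{1}{2}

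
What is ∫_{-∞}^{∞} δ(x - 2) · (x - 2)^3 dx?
0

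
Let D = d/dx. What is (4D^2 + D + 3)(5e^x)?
40 e^{x}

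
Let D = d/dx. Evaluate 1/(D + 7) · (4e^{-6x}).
4 e^{- 6 x}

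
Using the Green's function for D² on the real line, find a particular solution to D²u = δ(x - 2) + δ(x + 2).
\frac{|x - 2|}{2} + \frac{|x + 2|}{2}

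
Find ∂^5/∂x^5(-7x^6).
- 5040 x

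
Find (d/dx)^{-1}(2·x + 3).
x^{2} + 3 x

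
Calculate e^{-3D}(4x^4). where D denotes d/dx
4 x^{4} - 48 x^{3} + 216 x^{2} - 432 x + 324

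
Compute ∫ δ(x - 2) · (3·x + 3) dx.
9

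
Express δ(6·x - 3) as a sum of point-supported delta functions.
\frac{\delta(x - 1/2)}{6}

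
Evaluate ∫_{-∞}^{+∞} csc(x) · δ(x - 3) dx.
\csc{\left(3 \right)}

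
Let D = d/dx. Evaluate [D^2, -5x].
-10D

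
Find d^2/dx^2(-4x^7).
- 168 x^{5}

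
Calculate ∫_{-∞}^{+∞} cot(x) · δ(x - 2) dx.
\cot{\left(2 \right)}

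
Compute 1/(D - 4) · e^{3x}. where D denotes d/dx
- e^{3 x}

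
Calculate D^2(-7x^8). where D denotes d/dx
- 392 x^{6}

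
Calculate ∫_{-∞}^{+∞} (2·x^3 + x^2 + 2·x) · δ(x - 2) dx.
24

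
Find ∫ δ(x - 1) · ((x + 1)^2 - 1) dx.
3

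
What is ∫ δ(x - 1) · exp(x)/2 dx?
\frac{e}{2}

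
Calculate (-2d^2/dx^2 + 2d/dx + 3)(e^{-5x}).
- 57 e^{- 5 x}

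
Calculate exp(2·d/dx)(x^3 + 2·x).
x^{3} + 6 x^{2} + 14 x + 12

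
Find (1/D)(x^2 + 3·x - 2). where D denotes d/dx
\frac{x^{3}}{3} + \frac{3 x^{2}}{2} - 2 x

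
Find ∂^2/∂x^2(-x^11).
- 110 x^{9}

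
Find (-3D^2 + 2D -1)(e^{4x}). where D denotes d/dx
- 41 e^{4 x}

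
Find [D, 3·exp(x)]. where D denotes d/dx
3 e^{x}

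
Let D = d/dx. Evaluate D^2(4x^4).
48 x^{2}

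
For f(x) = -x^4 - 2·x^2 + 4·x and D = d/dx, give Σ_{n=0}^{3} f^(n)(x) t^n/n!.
- 4 t^{3} x - t^{2} \left(6 x^{2} + 2\right) - 4 t \left(x^{3} + x - 1\right) - x^{4} - 2 x^{2} + 4 x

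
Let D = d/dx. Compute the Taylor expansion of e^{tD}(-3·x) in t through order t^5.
- 3 t - 3 x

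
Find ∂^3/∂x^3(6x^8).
2016 x^{5}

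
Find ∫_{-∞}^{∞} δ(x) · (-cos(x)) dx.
-1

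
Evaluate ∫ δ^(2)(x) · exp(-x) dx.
1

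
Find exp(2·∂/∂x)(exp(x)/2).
\frac{e^{x + 2}}{2}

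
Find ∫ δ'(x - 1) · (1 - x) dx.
1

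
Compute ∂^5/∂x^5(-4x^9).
- 60480 x^{4}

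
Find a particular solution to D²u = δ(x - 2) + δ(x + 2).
\frac{|x - 2|}{2} + \frac{|x + 2|}{2}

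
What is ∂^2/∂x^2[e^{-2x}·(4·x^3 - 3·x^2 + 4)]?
2 \left(8 x^{3} - 30 x^{2} + 24 x + 5\right) e^{- 2 x}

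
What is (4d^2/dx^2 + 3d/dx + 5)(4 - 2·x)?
14 - 10 x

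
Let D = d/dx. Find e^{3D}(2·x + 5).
2 x + 11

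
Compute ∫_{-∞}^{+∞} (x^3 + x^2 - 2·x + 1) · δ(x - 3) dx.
31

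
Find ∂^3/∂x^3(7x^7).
1470 x^{4}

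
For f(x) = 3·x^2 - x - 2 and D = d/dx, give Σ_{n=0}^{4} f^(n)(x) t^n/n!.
3 t^{2} + t \left(6 x - 1\right) + 3 x^{2} - x - 2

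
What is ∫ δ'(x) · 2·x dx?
-2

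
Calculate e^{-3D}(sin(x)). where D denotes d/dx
\sin{\left(x - 3 \right)}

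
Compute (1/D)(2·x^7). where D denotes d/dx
\frac{x^{8}}{4}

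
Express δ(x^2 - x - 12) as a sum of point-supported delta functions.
\frac{\delta(x + 3) + \delta(x - 4)}{7}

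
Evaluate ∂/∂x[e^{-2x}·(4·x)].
4 \left(1 - 2 x\right) e^{- 2 x}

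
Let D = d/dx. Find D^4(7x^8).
11760 x^{4}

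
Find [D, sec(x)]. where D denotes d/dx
\tan{\left(x \right)} \sec{\left(x \right)}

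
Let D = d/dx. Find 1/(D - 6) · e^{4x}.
- \frac{e^{4 x}}{2}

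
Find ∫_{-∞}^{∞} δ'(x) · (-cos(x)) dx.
0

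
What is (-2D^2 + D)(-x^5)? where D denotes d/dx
5 x^{3} \left(8 - x\right)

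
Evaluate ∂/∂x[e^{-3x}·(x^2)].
x \left(2 - 3 x\right) e^{- 3 x}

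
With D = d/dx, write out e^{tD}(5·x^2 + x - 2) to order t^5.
5 t^{2} + t \left(10 x + 1\right) + 5 x^{2} + x - 2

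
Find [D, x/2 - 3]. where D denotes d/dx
\frac{1}{2}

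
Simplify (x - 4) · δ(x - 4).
0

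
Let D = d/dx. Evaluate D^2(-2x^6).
- 60 x^{4}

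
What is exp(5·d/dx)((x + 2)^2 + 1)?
x^{2} + 14 x + 50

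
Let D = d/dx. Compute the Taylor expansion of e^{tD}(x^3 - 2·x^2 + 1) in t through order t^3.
t^{3} + t^{2} \left(3 x - 2\right) + t x \left(3 x - 4\right) + x^{3} - 2 x^{2} + 1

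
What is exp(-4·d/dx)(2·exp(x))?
2 e^{x - 4}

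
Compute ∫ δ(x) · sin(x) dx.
0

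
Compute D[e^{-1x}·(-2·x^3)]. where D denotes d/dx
2 x^{2} \left(x - 3\right) e^{- x}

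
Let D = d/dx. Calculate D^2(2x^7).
84 x^{5}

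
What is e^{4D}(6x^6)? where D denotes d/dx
6 x^{6} + 144 x^{5} + 1440 x^{4} + 7680 x^{3} + 23040 x^{2} + 36864 x + 24576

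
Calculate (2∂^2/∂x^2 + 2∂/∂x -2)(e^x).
2 e^{x}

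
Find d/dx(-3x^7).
- 21 x^{6}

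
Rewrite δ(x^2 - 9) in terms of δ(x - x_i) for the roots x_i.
\frac{\delta(x - 3) + \delta(x + 3)}{6}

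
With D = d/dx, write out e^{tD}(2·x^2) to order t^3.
2 t^{2} + 4 t x + 2 x^{2}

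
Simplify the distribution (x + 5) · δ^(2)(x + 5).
-2\delta'(x + 5)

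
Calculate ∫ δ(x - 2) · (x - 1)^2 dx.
1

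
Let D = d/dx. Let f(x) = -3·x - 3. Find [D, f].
-3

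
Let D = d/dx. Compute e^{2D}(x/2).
\frac{x}{2} + 1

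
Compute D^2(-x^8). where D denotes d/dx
- 56 x^{6}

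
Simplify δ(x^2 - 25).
\frac{\delta(x + 5) + \delta(x - 5)}{10}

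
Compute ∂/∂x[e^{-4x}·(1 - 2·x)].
2 \left(4 x - 3\right) e^{- 4 x}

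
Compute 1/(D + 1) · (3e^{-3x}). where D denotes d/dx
- \frac{3 e^{- 3 x}}{2}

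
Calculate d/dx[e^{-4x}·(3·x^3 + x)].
\left(- 12 x^{3} + 9 x^{2} - 4 x + 1\right) e^{- 4 x}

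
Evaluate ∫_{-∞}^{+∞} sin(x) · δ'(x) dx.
-1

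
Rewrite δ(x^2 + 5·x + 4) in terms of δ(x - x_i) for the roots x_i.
\frac{\delta(x + 1) + \delta(x + 4)}{3}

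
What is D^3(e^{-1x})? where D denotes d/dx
- e^{- x}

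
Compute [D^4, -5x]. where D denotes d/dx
-20D^{3}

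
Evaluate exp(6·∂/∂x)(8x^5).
8 x^{5} + 240 x^{4} + 2880 x^{3} + 17280 x^{2} + 51840 x + 62208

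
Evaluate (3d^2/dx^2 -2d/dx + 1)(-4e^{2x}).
- 36 e^{2 x}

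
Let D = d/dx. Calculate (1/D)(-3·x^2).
- x^{3}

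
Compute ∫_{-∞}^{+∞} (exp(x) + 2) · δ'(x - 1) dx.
- e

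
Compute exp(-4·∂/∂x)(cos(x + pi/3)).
\cos{\left(x - 4 + \frac{\pi}{3} \right)}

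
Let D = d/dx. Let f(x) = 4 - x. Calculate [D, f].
-1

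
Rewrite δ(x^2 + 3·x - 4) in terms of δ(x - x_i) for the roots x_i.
\frac{\delta(x - 1) + \delta(x + 4)}{5}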